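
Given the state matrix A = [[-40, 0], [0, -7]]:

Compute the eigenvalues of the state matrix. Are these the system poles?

For diagonal matrix, eigenvalues are diagonal entries: λ₁ = -40, λ₂ = -7. Eigenvalues of A = system poles.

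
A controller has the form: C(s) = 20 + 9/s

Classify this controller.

This is a Proportional-Integral (PI) controller.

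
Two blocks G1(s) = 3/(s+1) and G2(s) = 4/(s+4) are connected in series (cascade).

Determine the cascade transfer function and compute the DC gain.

Series: multiply transfer functions. G_eq = 3/(s+1) × 4/(s+4) = 12/((s+1)(s+4)). DC gain = 12/(1×4) = 3.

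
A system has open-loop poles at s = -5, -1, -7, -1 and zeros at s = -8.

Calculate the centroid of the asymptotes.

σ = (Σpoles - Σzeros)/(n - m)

σ = (Σpoles - Σzeros)/(n - m) = (-14 - (-8))/(4 - 1) = -6/3 = -2.0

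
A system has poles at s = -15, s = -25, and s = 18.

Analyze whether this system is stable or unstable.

Pole(s) at s = 18 are not in the left half-plane. System is unstable.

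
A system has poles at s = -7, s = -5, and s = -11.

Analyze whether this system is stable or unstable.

All poles are in the left half-plane. System is stable.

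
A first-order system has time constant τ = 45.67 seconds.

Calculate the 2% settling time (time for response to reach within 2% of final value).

For first-order system, 2% settling time ≈ 4τ = 4 × 45.67 = 182.68 s.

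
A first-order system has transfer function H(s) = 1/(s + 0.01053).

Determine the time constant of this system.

For H(s) = 1/(s + 1/τ), the pole is at -1/τ = -0.01053, so τ = 1/0.01053 = 94.97 s.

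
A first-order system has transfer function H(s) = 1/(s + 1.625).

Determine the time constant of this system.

For H(s) = 1/(s + 1/τ), the pole is at -1/τ = -1.625, so τ = 1/1.625 = 0.6154 s.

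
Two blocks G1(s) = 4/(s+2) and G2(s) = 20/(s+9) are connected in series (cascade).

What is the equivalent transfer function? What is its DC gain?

Series: multiply transfer functions. G_eq = 4/(s+2) × 20/(s+9) = 80/((s+2)(s+9)). DC gain = 80/(2×9) = 4.4444.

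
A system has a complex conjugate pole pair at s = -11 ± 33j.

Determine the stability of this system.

Real part of poles is -11 (< 0, left half-plane). Stable.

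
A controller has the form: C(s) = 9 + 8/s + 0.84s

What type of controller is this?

This is a Proportional-Integral-Derivative (PID) controller.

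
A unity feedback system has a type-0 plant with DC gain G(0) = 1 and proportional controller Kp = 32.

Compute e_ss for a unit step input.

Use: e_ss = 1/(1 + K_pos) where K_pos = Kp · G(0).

K_pos = Kp · G(0) = 32 × 1 = 32. e_ss = 1/(1 + 32) = 0.0303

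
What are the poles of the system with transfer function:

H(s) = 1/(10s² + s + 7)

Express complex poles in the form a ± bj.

Discriminant = 1² - 4×10×7 = 1 - 280 = -279 < 0, so the poles are a complex conjugate pair s = (-1 ± j√279)/(2×10). Real part = -1/(2×10) = -1/20 = -0.05; imaginary part = ±√279/(2×10) ≈ 0.8352. Poles: s = -0.05 ± 0.8352j.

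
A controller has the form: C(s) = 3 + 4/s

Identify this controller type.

This is a Proportional-Integral (PI) controller.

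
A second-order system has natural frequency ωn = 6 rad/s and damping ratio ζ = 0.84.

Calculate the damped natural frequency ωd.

ωd = ωn√(1 - ζ²) = 6√(1 - 0.84²) = 3.26 rad/s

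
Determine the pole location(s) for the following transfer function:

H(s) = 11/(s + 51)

Pole is where denominator = 0: s + 51 = 0, so s = -51.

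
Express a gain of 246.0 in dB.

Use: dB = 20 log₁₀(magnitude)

dB = 20 log₁₀(246.0) = 47.8 dB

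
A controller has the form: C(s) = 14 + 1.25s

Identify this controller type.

This is a Proportional-Derivative (PD) controller.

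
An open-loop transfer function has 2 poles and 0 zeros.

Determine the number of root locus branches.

Root locus has n branches where n = number of poles = 2.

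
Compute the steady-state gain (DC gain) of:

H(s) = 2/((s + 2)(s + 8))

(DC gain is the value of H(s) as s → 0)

DC gain = H(0) = 2/(2 × 8) = 2/16 = 0.125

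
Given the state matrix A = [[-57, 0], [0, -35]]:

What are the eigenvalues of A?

For diagonal matrix, eigenvalues are diagonal entries: λ₁ = -57, λ₂ = -35.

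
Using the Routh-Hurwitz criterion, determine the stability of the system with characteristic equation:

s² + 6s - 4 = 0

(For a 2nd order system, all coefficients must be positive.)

Coefficients: 1, 6, -4. c=-4 not positive, so system is unstable.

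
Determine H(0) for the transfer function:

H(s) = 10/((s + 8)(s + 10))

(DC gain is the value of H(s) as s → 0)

DC gain = H(0) = 10/(8 × 10) = 10/80 = 0.125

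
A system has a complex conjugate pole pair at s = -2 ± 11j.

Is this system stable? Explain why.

Real part of poles is -2 (< 0, left half-plane). Stable.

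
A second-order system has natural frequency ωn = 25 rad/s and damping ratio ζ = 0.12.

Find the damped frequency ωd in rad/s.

ωd = ωn√(1 - ζ²) = 25√(1 - 0.12²) = 24.82 rad/s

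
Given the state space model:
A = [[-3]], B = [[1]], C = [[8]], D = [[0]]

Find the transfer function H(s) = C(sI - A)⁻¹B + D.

(sI - A)⁻¹ = 1/(s + 3). H(s) = 8 × 1/(s + 3) + 0 = 8/(s + 3).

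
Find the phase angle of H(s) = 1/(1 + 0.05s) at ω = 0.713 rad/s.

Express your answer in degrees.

Phase = -arctan(ωτ) = -arctan(0.713 × 0.05) = -2.0°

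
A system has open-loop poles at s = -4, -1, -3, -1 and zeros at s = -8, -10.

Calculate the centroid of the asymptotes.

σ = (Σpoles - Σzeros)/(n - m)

σ = (Σpoles - Σzeros)/(n - m) = (-9 - (-18))/(4 - 2) = 9/2 = 4.5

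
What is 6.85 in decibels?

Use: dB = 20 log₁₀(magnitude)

dB = 20 log₁₀(6.85) = 16.7 dB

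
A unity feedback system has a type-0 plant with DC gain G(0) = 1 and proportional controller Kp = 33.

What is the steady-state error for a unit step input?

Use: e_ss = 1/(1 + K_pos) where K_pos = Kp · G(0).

K_pos = Kp · G(0) = 33 × 1 = 33. e_ss = 1/(1 + 33) = 0.0294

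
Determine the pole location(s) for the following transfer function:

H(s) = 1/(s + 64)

Pole is where denominator = 0: s + 64 = 0, so s = -64.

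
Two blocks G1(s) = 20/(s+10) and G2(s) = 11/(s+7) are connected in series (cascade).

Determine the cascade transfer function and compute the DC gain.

Series: multiply transfer functions. G_eq = 20/(s+10) × 11/(s+7) = 220/((s+10)(s+7)). DC gain = 220/(10×7) = 3.1429.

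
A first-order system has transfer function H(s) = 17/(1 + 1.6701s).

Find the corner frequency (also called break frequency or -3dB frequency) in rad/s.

Corner frequency = 1/τ = 1/1.6701 = 0.599 rad/s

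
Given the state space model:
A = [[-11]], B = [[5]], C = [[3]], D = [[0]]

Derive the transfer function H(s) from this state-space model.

(sI - A)⁻¹ = 1/(s + 11). H(s) = 3 × 5/(s + 11) + 0 = 15/(s + 11).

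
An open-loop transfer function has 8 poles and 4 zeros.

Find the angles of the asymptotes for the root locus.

n - m = 8 - 4 = 4. Angles: θk = (2k + 1)·180°/4 = 45°, 135°, 225°, 315°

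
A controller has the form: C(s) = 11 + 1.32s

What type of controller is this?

This is a Proportional-Derivative (PD) controller.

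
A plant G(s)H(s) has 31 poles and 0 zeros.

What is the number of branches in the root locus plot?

Root locus has n branches where n = number of poles = 31.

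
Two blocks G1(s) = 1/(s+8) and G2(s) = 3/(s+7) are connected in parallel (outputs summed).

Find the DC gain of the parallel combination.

Parallel: G_eq = G1 + G2. DC gain = G1(0) + G2(0) = 1/8 + 3/7 = 0.125 + 0.4286 = 0.5536.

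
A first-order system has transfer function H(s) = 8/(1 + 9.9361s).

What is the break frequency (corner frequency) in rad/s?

Corner frequency = 1/τ = 1/9.9361 = 0.101 rad/s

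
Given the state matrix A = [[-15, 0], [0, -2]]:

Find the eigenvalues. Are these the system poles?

For diagonal matrix, eigenvalues are diagonal entries: λ₁ = -15, λ₂ = -2. Eigenvalues of A = system poles.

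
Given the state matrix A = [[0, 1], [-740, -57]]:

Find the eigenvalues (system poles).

det(A - λI) = λ² - (-57)λ + 740 = (λ - (-37))(λ - (-20)). Eigenvalues: -37, -20.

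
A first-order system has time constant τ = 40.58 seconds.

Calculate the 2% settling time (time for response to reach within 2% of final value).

For first-order system, 2% settling time ≈ 4τ = 4 × 40.58 = 162.32 s.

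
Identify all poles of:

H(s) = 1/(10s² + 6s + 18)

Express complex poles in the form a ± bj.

Discriminant = 6² - 4×10×18 = 36 - 720 = -684 < 0, so the poles are a complex conjugate pair s = (-6 ± j√684)/(2×10). Real part = -6/(2×10) = -6/20 = -0.3; imaginary part = ±√684/(2×10) ≈ 1.3077. Poles: s = -0.3 ± 1.3077j.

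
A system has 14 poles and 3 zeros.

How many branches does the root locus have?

Root locus has n branches where n = number of poles = 14.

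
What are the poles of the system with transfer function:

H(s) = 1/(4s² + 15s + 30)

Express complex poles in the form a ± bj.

Discriminant = 15² - 4×4×30 = 225 - 480 = -255 < 0, so the poles are a complex conjugate pair s = (-15 ± j√255)/(2×4). Real part = -15/(2×4) = -15/8 = -1.875; imaginary part = ±√255/(2×4) ≈ 1.9961. Poles: s = -1.875 ± 1.9961j.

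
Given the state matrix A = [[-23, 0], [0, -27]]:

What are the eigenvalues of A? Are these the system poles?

For diagonal matrix, eigenvalues are diagonal entries: λ₁ = -23, λ₂ = -27. Eigenvalues of A = system poles.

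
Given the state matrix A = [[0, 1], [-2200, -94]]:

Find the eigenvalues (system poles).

det(A - λI) = λ² - (-94)λ + 2200 = (λ - (-50))(λ - (-44)). Eigenvalues: -50, -44.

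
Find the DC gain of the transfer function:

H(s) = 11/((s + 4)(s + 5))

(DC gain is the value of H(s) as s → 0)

DC gain = H(0) = 11/(4 × 5) = 11/20 = 0.55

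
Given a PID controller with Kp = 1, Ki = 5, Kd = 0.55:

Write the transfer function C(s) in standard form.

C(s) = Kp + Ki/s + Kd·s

Substituting values: C(s) = 1 + 5/s + 0.55s = (0.55s² + s + 5)/s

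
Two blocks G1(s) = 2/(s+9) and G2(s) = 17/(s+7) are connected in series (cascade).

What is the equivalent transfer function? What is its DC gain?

Series: multiply transfer functions. G_eq = 2/(s+9) × 17/(s+7) = 34/((s+9)(s+7)). DC gain = 34/(9×7) = 0.5397.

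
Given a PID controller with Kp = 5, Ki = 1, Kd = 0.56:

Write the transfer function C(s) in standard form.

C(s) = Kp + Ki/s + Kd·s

Substituting values: C(s) = 5 + 1/s + 0.56s = (0.56s² + 5s + 1)/s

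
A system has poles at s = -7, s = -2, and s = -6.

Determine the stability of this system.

All poles are in the left half-plane. System is stable.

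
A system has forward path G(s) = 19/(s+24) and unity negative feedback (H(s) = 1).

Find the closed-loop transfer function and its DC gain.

T(s) = G/(1+GH) = [19/(s+24)] / [1 + 19/(s+24)] = 19/(s+24+19) = 19/(s+43). DC gain = 19/43 = 0.4419.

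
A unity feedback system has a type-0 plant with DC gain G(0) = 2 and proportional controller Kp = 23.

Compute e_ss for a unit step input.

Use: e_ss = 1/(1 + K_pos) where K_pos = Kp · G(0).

K_pos = Kp · G(0) = 23 × 2 = 46. e_ss = 1/(1 + 46) = 0.0213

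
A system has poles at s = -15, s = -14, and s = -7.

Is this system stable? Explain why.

All poles are in the left half-plane. System is stable.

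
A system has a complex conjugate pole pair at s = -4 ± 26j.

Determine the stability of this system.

Real part of poles is -4 (< 0, left half-plane). Stable.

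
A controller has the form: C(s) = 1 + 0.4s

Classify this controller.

This is a Proportional-Derivative (PD) controller.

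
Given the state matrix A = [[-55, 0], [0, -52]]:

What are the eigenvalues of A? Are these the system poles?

For diagonal matrix, eigenvalues are diagonal entries: λ₁ = -55, λ₂ = -52. Eigenvalues of A = system poles.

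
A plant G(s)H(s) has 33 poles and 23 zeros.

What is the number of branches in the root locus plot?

Root locus has n branches where n = number of poles = 33.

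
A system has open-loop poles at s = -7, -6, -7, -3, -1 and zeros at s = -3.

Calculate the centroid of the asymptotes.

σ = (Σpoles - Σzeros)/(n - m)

σ = (Σpoles - Σzeros)/(n - m) = (-24 - (-3))/(5 - 1) = -21/4 = -5.25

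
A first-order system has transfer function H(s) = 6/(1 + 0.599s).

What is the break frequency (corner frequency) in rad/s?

Corner frequency = 1/τ = 1/0.599 = 1.669 rad/s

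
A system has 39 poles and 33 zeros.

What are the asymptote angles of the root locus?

n - m = 39 - 33 = 6. Angles: θk = (2k + 1)·180°/6 = 30°, 90°, 150°, 210°, 270°, 330°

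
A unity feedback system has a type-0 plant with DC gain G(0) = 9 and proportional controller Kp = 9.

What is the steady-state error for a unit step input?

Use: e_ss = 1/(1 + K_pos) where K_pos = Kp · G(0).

K_pos = Kp · G(0) = 9 × 9 = 81. e_ss = 1/(1 + 81) = 0.0122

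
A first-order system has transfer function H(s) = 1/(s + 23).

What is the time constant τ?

For H(s) = 1/(s + 1/τ), the pole is at -1/τ = -23, so τ = 1/23 = 0.0435 s.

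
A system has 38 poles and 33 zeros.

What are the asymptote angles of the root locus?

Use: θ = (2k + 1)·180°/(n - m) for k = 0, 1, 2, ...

n - m = 38 - 33 = 5. Angles: θk = (2k + 1)·180°/5 = 36°, 108°, 180°, 252°, 324°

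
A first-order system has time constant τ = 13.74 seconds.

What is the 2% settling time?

For first-order system, 2% settling time ≈ 4τ = 4 × 13.74 = 54.96 s.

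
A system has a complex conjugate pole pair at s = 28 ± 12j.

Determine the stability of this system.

Real part of poles is 28 (> 0, right half-plane). Unstable.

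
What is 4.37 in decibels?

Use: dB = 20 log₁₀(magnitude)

dB = 20 log₁₀(4.37) = 12.8 dB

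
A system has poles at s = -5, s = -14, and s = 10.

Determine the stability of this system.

Pole(s) at s = 10 are not in the left half-plane. System is unstable.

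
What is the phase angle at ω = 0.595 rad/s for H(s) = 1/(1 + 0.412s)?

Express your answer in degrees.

Phase = -arctan(ωτ) = -arctan(0.595 × 0.412) = -13.8°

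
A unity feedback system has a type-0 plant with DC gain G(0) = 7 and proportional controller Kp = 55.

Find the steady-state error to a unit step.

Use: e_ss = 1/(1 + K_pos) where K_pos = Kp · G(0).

K_pos = Kp · G(0) = 55 × 7 = 385. e_ss = 1/(1 + 385) = 0.0026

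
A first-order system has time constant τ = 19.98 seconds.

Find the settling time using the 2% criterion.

For first-order system, 2% settling time ≈ 4τ = 4 × 19.98 = 79.92 s.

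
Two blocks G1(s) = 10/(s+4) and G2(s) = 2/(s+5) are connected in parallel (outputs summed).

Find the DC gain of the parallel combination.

Parallel: G_eq = G1 + G2. DC gain = G1(0) + G2(0) = 10/4 + 2/5 = 2.5 + 0.4 = 2.9.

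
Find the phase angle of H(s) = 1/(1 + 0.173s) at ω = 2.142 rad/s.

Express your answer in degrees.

Phase = -arctan(ωτ) = -arctan(2.142 × 0.173) = -20.3°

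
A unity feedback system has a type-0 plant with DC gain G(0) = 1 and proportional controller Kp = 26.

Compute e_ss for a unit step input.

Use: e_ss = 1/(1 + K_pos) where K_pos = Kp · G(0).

K_pos = Kp · G(0) = 26 × 1 = 26. e_ss = 1/(1 + 26) = 0.0370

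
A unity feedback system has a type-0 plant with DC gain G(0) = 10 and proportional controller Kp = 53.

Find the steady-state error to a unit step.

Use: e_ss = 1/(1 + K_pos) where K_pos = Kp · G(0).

K_pos = Kp · G(0) = 53 × 10 = 530. e_ss = 1/(1 + 530) = 0.0019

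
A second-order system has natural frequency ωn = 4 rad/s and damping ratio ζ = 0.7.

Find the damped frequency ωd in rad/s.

ωd = ωn√(1 - ζ²) = 4√(1 - 0.7²) = 2.86 rad/s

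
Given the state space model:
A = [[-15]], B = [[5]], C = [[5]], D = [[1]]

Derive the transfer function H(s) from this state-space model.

(sI - A)⁻¹ = 1/(s + 15). H(s) = 5×5/(s + 15) + 1 = (s + 40)/(s + 15).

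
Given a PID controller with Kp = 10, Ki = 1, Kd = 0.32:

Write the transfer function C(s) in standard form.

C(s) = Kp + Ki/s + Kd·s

Substituting values: C(s) = 10 + 1/s + 0.32s = (0.32s² + 10s + 1)/s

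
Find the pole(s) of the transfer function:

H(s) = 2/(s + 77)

Pole is where denominator = 0: s + 77 = 0, so s = -77.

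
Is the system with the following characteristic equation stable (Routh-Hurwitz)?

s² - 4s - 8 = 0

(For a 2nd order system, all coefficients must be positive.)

Coefficients: 1, -4, -8. b=-4, c=-8 not positive, so system is unstable.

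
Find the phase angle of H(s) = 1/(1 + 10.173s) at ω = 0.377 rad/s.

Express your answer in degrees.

Phase = -arctan(ωτ) = -arctan(0.377 × 10.173) = -75.4°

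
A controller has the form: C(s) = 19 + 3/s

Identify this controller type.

This is a Proportional-Integral (PI) controller.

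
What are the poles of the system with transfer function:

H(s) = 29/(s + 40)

Pole is where denominator = 0: s + 40 = 0, so s = -40.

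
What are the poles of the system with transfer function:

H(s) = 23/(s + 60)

Pole is where denominator = 0: s + 60 = 0, so s = -60.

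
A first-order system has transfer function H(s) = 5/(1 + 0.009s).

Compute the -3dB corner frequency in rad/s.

Corner frequency = 1/τ = 1/0.009 = 111.111 rad/s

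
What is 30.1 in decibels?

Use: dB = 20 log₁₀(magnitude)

dB = 20 log₁₀(30.1) = 29.6 dB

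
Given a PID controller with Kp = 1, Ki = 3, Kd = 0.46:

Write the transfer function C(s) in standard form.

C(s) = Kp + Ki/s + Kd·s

Substituting values: C(s) = 1 + 3/s + 0.46s = (0.46s² + s + 3)/s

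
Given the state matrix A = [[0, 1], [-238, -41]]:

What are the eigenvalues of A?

det(A - λI) = λ² - (-41)λ + 238 = (λ - (-34))(λ - (-7)). Eigenvalues: -34, -7.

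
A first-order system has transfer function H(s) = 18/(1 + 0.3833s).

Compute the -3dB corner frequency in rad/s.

Corner frequency = 1/τ = 1/0.3833 = 2.609 rad/s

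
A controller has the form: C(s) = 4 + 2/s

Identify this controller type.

This is a Proportional-Integral (PI) controller.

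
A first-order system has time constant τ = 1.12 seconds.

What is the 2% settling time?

For first-order system, 2% settling time ≈ 4τ = 4 × 1.12 = 4.48 s.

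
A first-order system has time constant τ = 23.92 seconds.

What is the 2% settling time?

For first-order system, 2% settling time ≈ 4τ = 4 × 23.92 = 95.68 s.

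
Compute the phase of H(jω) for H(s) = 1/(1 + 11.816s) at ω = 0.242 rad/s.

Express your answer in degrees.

Phase = -arctan(ωτ) = -arctan(0.242 × 11.816) = -70.7°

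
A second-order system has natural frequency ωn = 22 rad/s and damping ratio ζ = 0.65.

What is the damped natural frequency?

ωd = ωn√(1 - ζ²) = 22√(1 - 0.65²) = 16.72 rad/s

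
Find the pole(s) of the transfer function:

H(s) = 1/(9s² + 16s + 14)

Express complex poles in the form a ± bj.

Discriminant = 16² - 4×9×14 = 256 - 504 = -248 < 0, so the poles are a complex conjugate pair s = (-16 ± j√248)/(2×9). Real part = -16/(2×9) = -16/18 ≈ -0.8889; imaginary part = ±√248/(2×9) ≈ 0.8749. Poles: s = -0.8889 ± 0.8749j.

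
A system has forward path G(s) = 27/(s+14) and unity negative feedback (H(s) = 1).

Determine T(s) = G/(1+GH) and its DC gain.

T(s) = G/(1+GH) = [27/(s+14)] / [1 + 27/(s+14)] = 27/(s+14+27) = 27/(s+41). DC gain = 27/41 = 0.6585.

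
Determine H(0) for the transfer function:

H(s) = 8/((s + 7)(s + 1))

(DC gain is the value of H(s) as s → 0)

DC gain = H(0) = 8/(7 × 1) = 8/7 = 1.1429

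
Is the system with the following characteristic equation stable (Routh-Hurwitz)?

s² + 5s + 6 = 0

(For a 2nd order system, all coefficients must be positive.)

Coefficients: 1, 5, 6. All positive, so system is stable.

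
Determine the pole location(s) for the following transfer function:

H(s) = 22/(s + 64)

Pole is where denominator = 0: s + 64 = 0, so s = -64.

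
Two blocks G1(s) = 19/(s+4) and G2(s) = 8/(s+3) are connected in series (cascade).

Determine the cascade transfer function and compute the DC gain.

Series: multiply transfer functions. G_eq = 19/(s+4) × 8/(s+3) = 152/((s+4)(s+3)). DC gain = 152/(4×3) = 12.6667.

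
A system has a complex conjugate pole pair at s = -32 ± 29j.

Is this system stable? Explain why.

Real part of poles is -32 (< 0, left half-plane). Stable.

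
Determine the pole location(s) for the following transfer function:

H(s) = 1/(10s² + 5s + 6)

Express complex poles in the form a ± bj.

Discriminant = 5² - 4×10×6 = 25 - 240 = -215 < 0, so the poles are a complex conjugate pair s = (-5 ± j√215)/(2×10). Real part = -5/(2×10) = -5/20 = -0.25; imaginary part = ±√215/(2×10) ≈ 0.7331. Poles: s = -0.25 ± 0.7331j.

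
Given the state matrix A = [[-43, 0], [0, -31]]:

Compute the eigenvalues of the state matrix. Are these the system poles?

For diagonal matrix, eigenvalues are diagonal entries: λ₁ = -43, λ₂ = -31. Eigenvalues of A = system poles.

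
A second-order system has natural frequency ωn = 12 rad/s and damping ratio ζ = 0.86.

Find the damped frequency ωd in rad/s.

ωd = ωn√(1 - ζ²) = 12√(1 - 0.86²) = 6.12 rad/s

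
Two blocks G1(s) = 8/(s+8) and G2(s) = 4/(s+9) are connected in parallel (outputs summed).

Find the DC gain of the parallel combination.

Parallel: G_eq = G1 + G2. DC gain = G1(0) + G2(0) = 8/8 + 4/9 = 1 + 0.4444 = 1.4444.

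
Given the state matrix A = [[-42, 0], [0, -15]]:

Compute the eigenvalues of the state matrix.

For diagonal matrix, eigenvalues are diagonal entries: λ₁ = -42, λ₂ = -15.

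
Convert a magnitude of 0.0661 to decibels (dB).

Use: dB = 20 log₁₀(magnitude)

dB = 20 log₁₀(0.0661) = -23.6 dB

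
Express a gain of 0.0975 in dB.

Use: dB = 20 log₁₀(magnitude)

dB = 20 log₁₀(0.0975) = -20.2 dB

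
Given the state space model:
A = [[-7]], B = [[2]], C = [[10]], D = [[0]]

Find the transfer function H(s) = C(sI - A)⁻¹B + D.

(sI - A)⁻¹ = 1/(s + 7). H(s) = 10 × 2/(s + 7) + 0 = 20/(s + 7).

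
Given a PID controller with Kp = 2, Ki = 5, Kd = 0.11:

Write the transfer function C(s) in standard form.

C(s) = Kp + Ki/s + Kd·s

Substituting values: C(s) = 2 + 5/s + 0.11s = (0.11s² + 2s + 5)/s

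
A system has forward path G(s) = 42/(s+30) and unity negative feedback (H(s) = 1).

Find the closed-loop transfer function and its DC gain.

T(s) = G/(1+GH) = [42/(s+30)] / [1 + 42/(s+30)] = 42/(s+30+42) = 42/(s+72). DC gain = 42/72 = 0.5833.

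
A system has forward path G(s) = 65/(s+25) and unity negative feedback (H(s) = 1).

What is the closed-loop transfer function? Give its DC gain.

T(s) = G/(1+GH) = [65/(s+25)] / [1 + 65/(s+25)] = 65/(s+25+65) = 65/(s+90). DC gain = 65/90 = 0.7222.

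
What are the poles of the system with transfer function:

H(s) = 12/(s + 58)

Pole is where denominator = 0: s + 58 = 0, so s = -58.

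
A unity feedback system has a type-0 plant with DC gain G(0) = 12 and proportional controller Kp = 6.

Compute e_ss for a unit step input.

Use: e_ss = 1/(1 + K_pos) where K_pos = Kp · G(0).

K_pos = Kp · G(0) = 6 × 12 = 72. e_ss = 1/(1 + 72) = 0.0137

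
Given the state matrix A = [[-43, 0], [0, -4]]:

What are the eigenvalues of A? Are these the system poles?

For diagonal matrix, eigenvalues are diagonal entries: λ₁ = -43, λ₂ = -4. Eigenvalues of A = system poles.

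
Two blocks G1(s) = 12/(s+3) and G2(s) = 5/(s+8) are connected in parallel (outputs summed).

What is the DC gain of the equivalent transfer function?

Parallel: G_eq = G1 + G2. DC gain = G1(0) + G2(0) = 12/3 + 5/8 = 4 + 0.625 = 4.625.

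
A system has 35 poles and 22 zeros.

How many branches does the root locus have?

Root locus has n branches where n = number of poles = 35.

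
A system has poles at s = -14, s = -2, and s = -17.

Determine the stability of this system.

All poles are in the left half-plane. System is stable.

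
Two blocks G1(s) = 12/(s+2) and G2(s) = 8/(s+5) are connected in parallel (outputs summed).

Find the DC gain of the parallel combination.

Parallel: G_eq = G1 + G2. DC gain = G1(0) + G2(0) = 12/2 + 8/5 = 6 + 1.6 = 7.6.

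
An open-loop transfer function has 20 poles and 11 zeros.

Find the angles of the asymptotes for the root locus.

n - m = 20 - 11 = 9. Angles: θk = (2k + 1)·180°/9 = 20°, 60°, 100°, 140°, 180°, 220°, 260°, 300°, 340°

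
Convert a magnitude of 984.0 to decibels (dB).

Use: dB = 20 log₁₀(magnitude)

dB = 20 log₁₀(984.0) = 59.9 dB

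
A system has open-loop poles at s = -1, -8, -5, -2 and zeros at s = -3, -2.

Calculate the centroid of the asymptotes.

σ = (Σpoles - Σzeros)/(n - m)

σ = (Σpoles - Σzeros)/(n - m) = (-16 - (-5))/(4 - 2) = -11/2 = -5.5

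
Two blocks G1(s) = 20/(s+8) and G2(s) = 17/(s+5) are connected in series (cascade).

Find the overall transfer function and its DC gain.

Series: multiply transfer functions. G_eq = 20/(s+8) × 17/(s+5) = 340/((s+8)(s+5)). DC gain = 340/(8×5) = 8.5.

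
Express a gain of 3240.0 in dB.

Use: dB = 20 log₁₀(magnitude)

dB = 20 log₁₀(3240.0) = 70.2 dB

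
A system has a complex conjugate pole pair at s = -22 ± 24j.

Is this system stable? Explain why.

Real part of poles is -22 (< 0, left half-plane). Stable.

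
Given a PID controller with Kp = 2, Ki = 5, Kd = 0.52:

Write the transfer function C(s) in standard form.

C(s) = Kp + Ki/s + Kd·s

Substituting values: C(s) = 2 + 5/s + 0.52s = (0.52s² + 2s + 5)/s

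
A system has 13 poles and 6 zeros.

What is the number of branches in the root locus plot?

Root locus has n branches where n = number of poles = 13.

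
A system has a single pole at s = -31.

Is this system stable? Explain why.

Pole at s = -31 is in the left half-plane. Stable.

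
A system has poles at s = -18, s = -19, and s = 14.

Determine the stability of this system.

Pole(s) at s = 14 are not in the left half-plane. System is unstable.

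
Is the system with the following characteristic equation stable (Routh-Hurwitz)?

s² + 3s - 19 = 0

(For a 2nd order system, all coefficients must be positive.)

Coefficients: 1, 3, -19. c=-19 not positive, so system is unstable.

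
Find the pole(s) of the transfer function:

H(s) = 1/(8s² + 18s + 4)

Discriminant = 18² - 4×8×4 = 324 - 128 = 196 > 0, so two distinct real poles. Using quadratic formula: s = (-18 ± √196)/(2×8) = (-18 ± √196)/16, with √196 = 14. s₁ = -4/16 = -0.25, s₂ = -32/16 = -2. Poles: s₁ = -0.25, s₂ = -2.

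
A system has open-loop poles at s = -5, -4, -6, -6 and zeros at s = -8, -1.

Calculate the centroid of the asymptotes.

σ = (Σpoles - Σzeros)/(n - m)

σ = (Σpoles - Σzeros)/(n - m) = (-21 - (-9))/(4 - 2) = -12/2 = -6.0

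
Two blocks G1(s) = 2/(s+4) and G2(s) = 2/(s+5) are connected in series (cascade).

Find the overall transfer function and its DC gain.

Series: multiply transfer functions. G_eq = 2/(s+4) × 2/(s+5) = 4/((s+4)(s+5)). DC gain = 4/(4×5) = 0.2.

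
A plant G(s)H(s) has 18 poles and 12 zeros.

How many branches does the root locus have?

Root locus has n branches where n = number of poles = 18.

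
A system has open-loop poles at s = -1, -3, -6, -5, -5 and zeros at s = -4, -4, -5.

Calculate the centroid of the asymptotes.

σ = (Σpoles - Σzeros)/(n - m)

σ = (Σpoles - Σzeros)/(n - m) = (-20 - (-13))/(5 - 3) = -7/2 = -3.5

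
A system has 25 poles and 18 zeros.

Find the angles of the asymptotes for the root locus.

n - m = 25 - 18 = 7. Angles: θk = (2k + 1)·180°/7 = 25.71°, 77.14°, 128.57°, 180°, 231.43°, 282.86°, 334.29°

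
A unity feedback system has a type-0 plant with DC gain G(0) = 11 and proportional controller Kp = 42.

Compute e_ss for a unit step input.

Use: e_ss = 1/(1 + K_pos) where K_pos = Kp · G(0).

K_pos = Kp · G(0) = 42 × 11 = 462. e_ss = 1/(1 + 462) = 0.0022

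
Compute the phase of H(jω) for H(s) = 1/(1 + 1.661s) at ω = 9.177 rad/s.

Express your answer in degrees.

Phase = -arctan(ωτ) = -arctan(9.177 × 1.661) = -86.2°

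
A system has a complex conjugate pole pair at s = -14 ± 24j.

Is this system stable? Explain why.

Real part of poles is -14 (< 0, left half-plane). Stable.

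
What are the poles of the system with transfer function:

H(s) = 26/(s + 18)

Pole is where denominator = 0: s + 18 = 0, so s = -18.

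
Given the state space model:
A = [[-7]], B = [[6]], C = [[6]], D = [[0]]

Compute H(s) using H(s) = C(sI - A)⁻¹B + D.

(sI - A)⁻¹ = 1/(s + 7). H(s) = 6 × 6/(s + 7) + 0 = 36/(s + 7).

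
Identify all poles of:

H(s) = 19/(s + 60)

Pole is where denominator = 0: s + 60 = 0, so s = -60.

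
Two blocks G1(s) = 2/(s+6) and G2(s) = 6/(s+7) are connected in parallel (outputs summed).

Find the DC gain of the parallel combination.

Parallel: G_eq = G1 + G2. DC gain = G1(0) + G2(0) = 2/6 + 6/7 = 0.3333 + 0.8571 = 1.1905.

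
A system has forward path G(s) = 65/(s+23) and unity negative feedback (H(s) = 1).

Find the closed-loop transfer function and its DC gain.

T(s) = G/(1+GH) = [65/(s+23)] / [1 + 65/(s+23)] = 65/(s+23+65) = 65/(s+88). DC gain = 65/88 = 0.7386.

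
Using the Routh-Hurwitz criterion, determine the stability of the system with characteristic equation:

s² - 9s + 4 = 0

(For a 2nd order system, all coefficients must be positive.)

Coefficients: 1, -9, 4. b=-9 not positive, so system is unstable.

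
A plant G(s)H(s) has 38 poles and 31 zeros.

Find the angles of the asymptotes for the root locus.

n - m = 38 - 31 = 7. Angles: θk = (2k + 1)·180°/7 = 25.71°, 77.14°, 128.57°, 180°, 231.43°, 282.86°, 334.29°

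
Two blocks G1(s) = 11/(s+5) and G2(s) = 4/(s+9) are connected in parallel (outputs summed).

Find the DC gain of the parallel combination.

Parallel: G_eq = G1 + G2. DC gain = G1(0) + G2(0) = 11/5 + 4/9 = 2.2 + 0.4444 = 2.6444.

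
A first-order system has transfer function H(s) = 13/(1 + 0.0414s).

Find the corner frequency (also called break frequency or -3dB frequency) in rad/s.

Corner frequency = 1/τ = 1/0.0414 = 24.155 rad/s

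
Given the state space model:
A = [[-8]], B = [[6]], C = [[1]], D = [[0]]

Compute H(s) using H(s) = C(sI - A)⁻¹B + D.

(sI - A)⁻¹ = 1/(s + 8). H(s) = 1 × 6/(s + 8) + 0 = 6/(s + 8).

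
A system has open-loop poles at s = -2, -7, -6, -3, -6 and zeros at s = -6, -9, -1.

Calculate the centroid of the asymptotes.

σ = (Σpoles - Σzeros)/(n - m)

σ = (Σpoles - Σzeros)/(n - m) = (-24 - (-16))/(5 - 3) = -8/2 = -4.0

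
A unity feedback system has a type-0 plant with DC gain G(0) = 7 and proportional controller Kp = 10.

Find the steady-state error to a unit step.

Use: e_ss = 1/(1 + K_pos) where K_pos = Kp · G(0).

K_pos = Kp · G(0) = 10 × 7 = 70. e_ss = 1/(1 + 70) = 0.0141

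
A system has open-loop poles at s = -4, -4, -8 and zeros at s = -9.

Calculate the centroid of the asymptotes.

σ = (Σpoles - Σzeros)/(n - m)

σ = (Σpoles - Σzeros)/(n - m) = (-16 - (-9))/(3 - 1) = -7/2 = -3.5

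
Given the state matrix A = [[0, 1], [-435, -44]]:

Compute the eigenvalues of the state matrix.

det(A - λI) = λ² - (-44)λ + 435 = (λ - (-29))(λ - (-15)). Eigenvalues: -29, -15.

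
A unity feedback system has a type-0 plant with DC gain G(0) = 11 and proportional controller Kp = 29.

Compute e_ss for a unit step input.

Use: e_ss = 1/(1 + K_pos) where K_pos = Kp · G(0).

K_pos = Kp · G(0) = 29 × 11 = 319. e_ss = 1/(1 + 319) = 0.003125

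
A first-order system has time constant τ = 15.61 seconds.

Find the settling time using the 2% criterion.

For first-order system, 2% settling time ≈ 4τ = 4 × 15.61 = 62.44 s.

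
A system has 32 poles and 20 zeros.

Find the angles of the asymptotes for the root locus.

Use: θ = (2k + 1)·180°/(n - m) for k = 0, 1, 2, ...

n - m = 32 - 20 = 12. Angles: θk = (2k + 1)·180°/12 = 15°, 45°, 75°, 105°, 135°, 165°, 195°, 225°, 255°, 285°, 315°, 345°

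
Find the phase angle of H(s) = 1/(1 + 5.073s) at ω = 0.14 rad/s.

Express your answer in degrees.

Phase = -arctan(ωτ) = -arctan(0.14 × 5.073) = -35.4°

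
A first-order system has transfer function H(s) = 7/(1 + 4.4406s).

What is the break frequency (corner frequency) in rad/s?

Corner frequency = 1/τ = 1/4.4406 = 0.225 rad/s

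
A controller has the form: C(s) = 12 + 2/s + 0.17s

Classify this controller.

This is a Proportional-Integral-Derivative (PID) controller.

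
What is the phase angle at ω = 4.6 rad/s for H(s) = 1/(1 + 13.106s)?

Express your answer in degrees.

Phase = -arctan(ωτ) = -arctan(4.6 × 13.106) = -89.0°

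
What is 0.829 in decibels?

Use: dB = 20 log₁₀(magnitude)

dB = 20 log₁₀(0.829) = -1.6 dB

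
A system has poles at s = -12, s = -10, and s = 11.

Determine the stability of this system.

Pole(s) at s = 11 are not in the left half-plane. System is unstable.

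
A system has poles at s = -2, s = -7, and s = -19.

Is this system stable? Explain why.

All poles are in the left half-plane. System is stable.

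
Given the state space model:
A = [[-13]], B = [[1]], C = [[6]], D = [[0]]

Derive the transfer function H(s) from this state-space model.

(sI - A)⁻¹ = 1/(s + 13). H(s) = 6 × 1/(s + 13) + 0 = 6/(s + 13).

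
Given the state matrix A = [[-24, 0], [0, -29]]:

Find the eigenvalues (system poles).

For diagonal matrix, eigenvalues are diagonal entries: λ₁ = -24, λ₂ = -29.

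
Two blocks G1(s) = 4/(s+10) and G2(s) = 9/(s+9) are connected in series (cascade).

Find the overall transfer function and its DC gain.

Series: multiply transfer functions. G_eq = 4/(s+10) × 9/(s+9) = 36/((s+10)(s+9)). DC gain = 36/(10×9) = 0.4.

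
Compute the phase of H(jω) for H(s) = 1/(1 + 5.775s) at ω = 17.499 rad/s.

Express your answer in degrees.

Phase = -arctan(ωτ) = -arctan(17.499 × 5.775) = -89.4°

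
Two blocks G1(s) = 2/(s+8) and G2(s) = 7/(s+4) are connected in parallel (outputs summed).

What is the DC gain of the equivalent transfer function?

Parallel: G_eq = G1 + G2. DC gain = G1(0) + G2(0) = 2/8 + 7/4 = 0.25 + 1.75 = 2.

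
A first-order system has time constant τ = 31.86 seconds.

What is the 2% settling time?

For first-order system, 2% settling time ≈ 4τ = 4 × 31.86 = 127.44 s.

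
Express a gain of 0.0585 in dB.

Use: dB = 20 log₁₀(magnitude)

dB = 20 log₁₀(0.0585) = -24.7 dB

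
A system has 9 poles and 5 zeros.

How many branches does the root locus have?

Root locus has n branches where n = number of poles = 9.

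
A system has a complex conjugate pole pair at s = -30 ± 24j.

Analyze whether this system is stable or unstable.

Real part of poles is -30 (< 0, left half-plane). Stable.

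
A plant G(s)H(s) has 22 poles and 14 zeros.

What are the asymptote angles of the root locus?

n - m = 22 - 14 = 8. Angles: θk = (2k + 1)·180°/8 = 22.5°, 67.5°, 112.5°, 157.5°, 202.5°, 247.5°, 292.5°, 337.5°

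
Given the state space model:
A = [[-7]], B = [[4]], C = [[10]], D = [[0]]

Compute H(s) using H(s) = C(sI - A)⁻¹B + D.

(sI - A)⁻¹ = 1/(s + 7). H(s) = 10 × 4/(s + 7) + 0 = 40/(s + 7).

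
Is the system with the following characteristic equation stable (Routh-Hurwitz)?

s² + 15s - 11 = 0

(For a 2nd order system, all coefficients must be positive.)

Coefficients: 1, 15, -11. c=-11 not positive, so system is unstable.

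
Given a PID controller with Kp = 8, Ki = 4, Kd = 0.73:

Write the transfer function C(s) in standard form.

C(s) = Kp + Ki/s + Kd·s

Substituting values: C(s) = 8 + 4/s + 0.73s = (0.73s² + 8s + 4)/s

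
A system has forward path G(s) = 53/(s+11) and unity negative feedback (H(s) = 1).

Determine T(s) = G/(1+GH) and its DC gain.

T(s) = G/(1+GH) = [53/(s+11)] / [1 + 53/(s+11)] = 53/(s+11+53) = 53/(s+64). DC gain = 53/64 = 0.828125.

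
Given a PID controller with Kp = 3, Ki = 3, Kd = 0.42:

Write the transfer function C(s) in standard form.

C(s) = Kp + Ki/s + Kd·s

Substituting values: C(s) = 3 + 3/s + 0.42s = (0.42s² + 3s + 3)/s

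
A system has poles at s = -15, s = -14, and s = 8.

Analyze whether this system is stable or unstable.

Pole(s) at s = 8 are not in the left half-plane. System is unstable.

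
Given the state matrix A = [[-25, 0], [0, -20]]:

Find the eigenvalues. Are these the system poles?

For diagonal matrix, eigenvalues are diagonal entries: λ₁ = -25, λ₂ = -20. Eigenvalues of A = system poles.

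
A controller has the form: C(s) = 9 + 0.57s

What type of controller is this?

This is a Proportional-Derivative (PD) controller.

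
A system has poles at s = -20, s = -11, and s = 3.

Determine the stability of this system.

Pole(s) at s = 3 are not in the left half-plane. System is unstable.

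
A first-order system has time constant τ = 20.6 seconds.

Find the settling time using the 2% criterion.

For first-order system, 2% settling time ≈ 4τ = 4 × 20.6 = 82.4 s.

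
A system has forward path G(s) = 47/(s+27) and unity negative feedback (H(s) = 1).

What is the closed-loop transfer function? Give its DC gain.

T(s) = G/(1+GH) = [47/(s+27)] / [1 + 47/(s+27)] = 47/(s+27+47) = 47/(s+74). DC gain = 47/74 = 0.6351.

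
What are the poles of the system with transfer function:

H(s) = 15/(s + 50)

Pole is where denominator = 0: s + 50 = 0, so s = -50.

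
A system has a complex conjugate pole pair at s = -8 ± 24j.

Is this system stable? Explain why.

Real part of poles is -8 (< 0, left half-plane). Stable.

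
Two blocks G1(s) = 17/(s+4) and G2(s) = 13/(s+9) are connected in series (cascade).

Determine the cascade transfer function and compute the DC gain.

Series: multiply transfer functions. G_eq = 17/(s+4) × 13/(s+9) = 221/((s+4)(s+9)). DC gain = 221/(4×9) = 6.1389.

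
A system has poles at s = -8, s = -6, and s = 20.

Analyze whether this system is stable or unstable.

Pole(s) at s = 20 are not in the left half-plane. System is unstable.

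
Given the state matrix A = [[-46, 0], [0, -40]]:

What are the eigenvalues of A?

For diagonal matrix, eigenvalues are diagonal entries: λ₁ = -46, λ₂ = -40.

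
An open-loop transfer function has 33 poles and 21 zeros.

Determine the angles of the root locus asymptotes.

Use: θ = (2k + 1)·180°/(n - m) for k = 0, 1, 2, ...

n - m = 33 - 21 = 12. Angles: θk = (2k + 1)·180°/12 = 15°, 45°, 75°, 105°, 135°, 165°, 195°, 225°, 255°, 285°, 315°, 345°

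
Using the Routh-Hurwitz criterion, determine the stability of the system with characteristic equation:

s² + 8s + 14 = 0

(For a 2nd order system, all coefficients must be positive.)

Coefficients: 1, 8, 14. All positive, so system is stable.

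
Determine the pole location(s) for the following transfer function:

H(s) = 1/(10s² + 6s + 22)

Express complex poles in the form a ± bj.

Discriminant = 6² - 4×10×22 = 36 - 880 = -844 < 0, so the poles are a complex conjugate pair s = (-6 ± j√844)/(2×10). Real part = -6/(2×10) = -6/20 = -0.3; imaginary part = ±√844/(2×10) ≈ 1.4526. Poles: s = -0.3 ± 1.4526j.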